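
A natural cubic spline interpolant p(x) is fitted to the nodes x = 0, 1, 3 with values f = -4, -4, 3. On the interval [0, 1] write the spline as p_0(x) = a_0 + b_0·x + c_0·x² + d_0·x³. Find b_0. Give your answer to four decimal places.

-0.5833

Let M_i = p''(x_i). Step sizes h_i = 1, 2; slopes of the chords Δ_i = (y_(i+1) - y_i)/h_i = 0, 7/2.
  1·M_0 + 6·M_1 + 2·M_2 = 6(Δ_1 - Δ_0) = 21
Natural end conditions: M_0 = M_2 = 0.
Solving the tridiagonal system: M_0 = 0, M_1 = 7/2, M_2 = 0.
On [0, 1], with p_0(x) = a_0 + b_0·x + c_0·x² + d_0·x³: c_0 = M_0/2 = 0, d_0 = (M_1 - M_0)/(6h_0) = 7/12, b_0 = Δ_0 - h_0(2M_0 + M_1)/6 = -7/12.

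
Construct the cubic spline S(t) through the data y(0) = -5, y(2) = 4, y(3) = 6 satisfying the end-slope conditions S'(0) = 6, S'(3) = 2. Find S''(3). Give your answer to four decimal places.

1.1667

Put m_i = S'' at the i-th knot. Here h = (2, 1) and Δ = (9/2, 2), so the interior equations h_(i-1)·m_(i-1) + 2(h_(i-1)+h_i)·m_i + h_i·m_(i+1) = 6(Δ_i − Δ_(i-1)) read
  2·m_0 + 6·m_1 + 1·m_2 = 6(Δ_1 - Δ_0) = -15
Clamped end conditions give two more equations: 2h_0·m_0 + h_0·m_1 = 6(Δ_0 - S'(0)) = -9 and h_1·m_1 + 2h_1·m_2 = 6(S'(3) - Δ_1) = 0.
Solving the tridiagonal system: m_0 = -13/12, m_1 = -7/3, m_2 = 7/6.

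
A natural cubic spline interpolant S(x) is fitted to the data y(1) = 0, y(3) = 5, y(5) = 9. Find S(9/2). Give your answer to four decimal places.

Write M_i for S''(x_i). With h_i = 2, 2 and divided differences Δ_i = 5/2, 2, the continuity of S' gives the tridiagonal system
  2·M_0 + 8·M_1 + 2·M_2 = 6(Δ_1 - Δ_0) = -3
Natural end conditions: M_0 = M_2 = 0.
Solving the tridiagonal system: M_0 = 0, M_1 = -3/8, M_2 = 0.
On [3, 5], S(x) = 5 + 9/4·(x - 3) - 3/16·(x - 3)² + 1/32·(x - 3)³.
With (x - 3) = 3/2: S(9/2) = 2063/256.

8.0586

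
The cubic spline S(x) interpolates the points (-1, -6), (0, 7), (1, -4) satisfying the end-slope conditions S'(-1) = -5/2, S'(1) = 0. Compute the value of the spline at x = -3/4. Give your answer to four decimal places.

Put m_i = S'' at the i-th knot. Here h = (1, 1) and Δ = (13, -11), so the interior equations h_(i-1)·m_(i-1) + 2(h_(i-1)+h_i)·m_i + h_i·m_(i+1) = 6(Δ_i − Δ_(i-1)) read
  1·m_0 + 4·m_1 + 1·m_2 = 6(Δ_1 - Δ_0) = -144
Clamped end conditions give two more equations: 2h_0·m_0 + h_0·m_1 = 6(Δ_0 - S'(-1)) = 93 and h_1·m_1 + 2h_1·m_2 = 6(S'(1) - Δ_1) = 66.
Forward elimination and back-substitution give m_0 = 335/4, m_1 = -149/2, m_2 = 281/4.
On [-1, 0], S(x) = -6 - 5/2·(x + 1) + 335/8·(x + 1)² - 211/8·(x + 1)³.
With (x + 1) = 1/4: S(-3/4) = -2263/512.

-4.4199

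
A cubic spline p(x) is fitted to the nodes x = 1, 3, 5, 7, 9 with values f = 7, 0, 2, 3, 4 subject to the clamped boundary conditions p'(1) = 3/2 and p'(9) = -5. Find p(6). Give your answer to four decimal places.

2.4241

Put m_i = p'' at the i-th knot. Here h = (2, 2, 2, 2) and Δ = (-7/2, 1, 1/2, 1/2), so the interior equations h_(i-1)·m_(i-1) + 2(h_(i-1)+h_i)·m_i + h_i·m_(i+1) = 6(Δ_i − Δ_(i-1)) read
  2·m_0 + 8·m_1 + 2·m_2 = 6(Δ_1 - Δ_0) = 27
  2·m_1 + 8·m_2 + 2·m_3 = 6(Δ_2 - Δ_1) = -3
  2·m_2 + 8·m_3 + 2·m_4 = 6(Δ_3 - Δ_2) = 0
Clamped end conditions give two more equations: 2h_0·m_0 + h_0·m_1 = 6(Δ_0 - p'(1)) = -30 and h_3·m_3 + 2h_3·m_4 = 6(p'(9) - Δ_3) = -33.
Solving the tridiagonal system: m_0 = -611/56, m_1 = 191/28, m_2 = -23/8, m_3 = 89/28, m_4 = -551/56.
On [5, 7], p(x) = 2 + 19/14·(x - 5) - 23/16·(x - 5)² + 113/224·(x - 5)³.
With (x - 5) = 1: p(6) = 543/224.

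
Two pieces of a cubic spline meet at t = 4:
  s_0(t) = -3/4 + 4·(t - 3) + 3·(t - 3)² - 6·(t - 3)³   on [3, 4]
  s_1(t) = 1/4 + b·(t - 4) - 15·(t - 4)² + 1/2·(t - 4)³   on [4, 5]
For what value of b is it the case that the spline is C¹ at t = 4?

s_0'(t) = 4 + 6·(t - 3) - 18·(t - 3)², so s_0'(4) = -8. On the right, s_1'(4) = b, so b = -8.

-8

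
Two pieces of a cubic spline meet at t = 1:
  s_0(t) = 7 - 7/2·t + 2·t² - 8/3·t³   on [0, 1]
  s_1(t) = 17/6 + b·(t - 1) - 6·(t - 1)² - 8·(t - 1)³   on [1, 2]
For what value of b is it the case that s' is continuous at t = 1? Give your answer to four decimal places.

s_0'(t) = -7/2 + 4·t - 8·t², so s_0'(1) = -15/2. On the right, s_1'(1) = b, so b = -15/2.

-7.5000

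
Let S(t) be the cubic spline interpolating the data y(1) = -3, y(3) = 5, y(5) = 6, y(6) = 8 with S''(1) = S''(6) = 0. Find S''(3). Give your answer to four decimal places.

-3.2727

With m_i denoting the second derivative at x_i, h_i = 2, 2, 1, and Δ_i = (y_(i+1) − y_i)/h_i = 4, 1/2, 2:
  2·m_0 + 8·m_1 + 2·m_2 = 6(Δ_1 - Δ_0) = -21
  2·m_1 + 6·m_2 + 1·m_3 = 6(Δ_2 - Δ_1) = 9
Natural end conditions: m_0 = m_3 = 0.
Solving the tridiagonal system: m_0 = 0, m_1 = -36/11, m_2 = 57/22, m_3 = 0.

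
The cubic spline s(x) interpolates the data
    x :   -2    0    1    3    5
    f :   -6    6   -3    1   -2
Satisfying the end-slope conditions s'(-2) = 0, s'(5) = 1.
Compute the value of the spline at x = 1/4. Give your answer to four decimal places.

Put M_i = s'' at the i-th knot. Here h = (2, 1, 2, 2) and Δ = (6, -9, 2, -3/2), so the interior equations h_(i-1)·M_(i-1) + 2(h_(i-1)+h_i)·M_i + h_i·M_(i+1) = 6(Δ_i − Δ_(i-1)) read
  2·M_0 + 6·M_1 + 1·M_2 = 6(Δ_1 - Δ_0) = -90
  1·M_1 + 6·M_2 + 2·M_3 = 6(Δ_2 - Δ_1) = 66
  2·M_2 + 8·M_3 + 2·M_4 = 6(Δ_3 - Δ_2) = -21
Clamped end conditions give two more equations: 2h_0·M_0 + h_0·M_1 = 6(Δ_0 - s'(-2)) = 36 and h_3·M_3 + 2h_3·M_4 = 6(s'(5) - Δ_3) = 15.
Hence M_0 = 2639/122, M_1 = -1541/61, M_2 = 1117/61, M_3 = -1135/122, M_4 = 1025/122.
On [0, 1], s(x) = 6 - 443/122·x - 1541/122·x² + 443/61·x³.
With x = 1/4: s(1/4) = 17241/3904.

4.4162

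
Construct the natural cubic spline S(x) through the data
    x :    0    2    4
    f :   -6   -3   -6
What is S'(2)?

Put M_i = S'' at the i-th knot. Here h = (2, 2) and Δ = (3/2, -3/2), so the interior equations h_(i-1)·M_(i-1) + 2(h_(i-1)+h_i)·M_i + h_i·M_(i+1) = 6(Δ_i − Δ_(i-1)) read
  2·M_0 + 8·M_1 + 2·M_2 = 6(Δ_1 - Δ_0) = -18
Natural end conditions: M_0 = M_2 = 0.
Solving: M_0 = 0, M_1 = -9/4, M_2 = 0.
On [2, 4], S'(x) = b_1 + 2c_1·(x - 2) + 3d_1·(x - 2)² with b_1 = Δ_1 - h_1(2M_1 + M_2)/6 = 0, c_1 = M_1/2 = -9/8, d_1 = (M_2 - M_1)/(6h_1) = 3/16. So S'(2) = 0.

0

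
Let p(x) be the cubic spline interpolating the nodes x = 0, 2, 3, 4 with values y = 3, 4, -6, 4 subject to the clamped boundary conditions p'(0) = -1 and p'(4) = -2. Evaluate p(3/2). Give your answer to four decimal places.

6.7415

Let M_i = p''(x_i). Step sizes h_i = 2, 1, 1; slopes of the chords Δ_i = (y_(i+1) - y_i)/h_i = 1/2, -10, 10.
  2·M_0 + 6·M_1 + 1·M_2 = 6(Δ_1 - Δ_0) = -63
  1·M_1 + 4·M_2 + 1·M_3 = 6(Δ_2 - Δ_1) = 120
Clamped end conditions give two more equations: 2h_0·M_0 + h_0·M_1 = 6(Δ_0 - p'(0)) = 9 and h_2·M_2 + 2h_2·M_3 = 6(p'(4) - Δ_2) = -72.
Solving the tridiagonal system: M_0 = 311/22, M_1 = -523/22, M_2 = 565/11, M_3 = -1357/22.
On [0, 2], p(x) = 3 - 1·x + 311/44·x² - 139/44·x³.
With x = 3/2: p(3/2) = 2373/352.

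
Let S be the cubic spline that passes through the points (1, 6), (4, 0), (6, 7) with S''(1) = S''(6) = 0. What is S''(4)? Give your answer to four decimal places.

3.3000

With σ_i denoting the second derivative at x_i, h_i = 3, 2, and Δ_i = (y_(i+1) − y_i)/h_i = -2, 7/2:
  3·σ_0 + 10·σ_1 + 2·σ_2 = 6(Δ_1 - Δ_0) = 33
Natural end conditions: σ_0 = σ_2 = 0.
Solving: σ_0 = 0, σ_1 = 33/10, σ_2 = 0.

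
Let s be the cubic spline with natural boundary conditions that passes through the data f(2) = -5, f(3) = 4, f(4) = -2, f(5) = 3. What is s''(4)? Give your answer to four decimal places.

Let m_i = s''(x_i). Step sizes h_i = 1, 1, 1; slopes of the chords Δ_i = (y_(i+1) - y_i)/h_i = 9, -6, 5.
  1·m_0 + 4·m_1 + 1·m_2 = 6(Δ_1 - Δ_0) = -90
  1·m_1 + 4·m_2 + 1·m_3 = 6(Δ_2 - Δ_1) = 66
Natural end conditions: m_0 = m_3 = 0.
Hence m_0 = 0, m_1 = -142/5, m_2 = 118/5, m_3 = 0.

23.6000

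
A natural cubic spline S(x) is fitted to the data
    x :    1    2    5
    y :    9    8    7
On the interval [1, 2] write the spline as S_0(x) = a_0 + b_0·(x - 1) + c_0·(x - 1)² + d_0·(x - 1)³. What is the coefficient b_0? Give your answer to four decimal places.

-1.0833

Let σ_i = S''(x_i). Step sizes h_i = 1, 3; slopes of the chords Δ_i = (y_(i+1) - y_i)/h_i = -1, -1/3.
  1·σ_0 + 8·σ_1 + 3·σ_2 = 6(Δ_1 - Δ_0) = 4
Natural end conditions: σ_0 = σ_2 = 0.
Solving the tridiagonal system: σ_0 = 0, σ_1 = 1/2, σ_2 = 0.
On [1, 2], with S_0(x) = a_0 + b_0·(x - 1) + c_0·(x - 1)² + d_0·(x - 1)³: c_0 = σ_0/2 = 0, d_0 = (σ_1 - σ_0)/(6h_0) = 1/12, b_0 = Δ_0 - h_0(2σ_0 + σ_1)/6 = -13/12.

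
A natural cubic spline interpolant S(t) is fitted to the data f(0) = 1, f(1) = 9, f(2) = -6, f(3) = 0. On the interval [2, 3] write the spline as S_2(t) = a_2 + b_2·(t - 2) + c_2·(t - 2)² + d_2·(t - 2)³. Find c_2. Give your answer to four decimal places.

With M_i denoting the second derivative at x_i, h_i = 1, 1, 1, and Δ_i = (y_(i+1) − y_i)/h_i = 8, -15, 6:
  1·M_0 + 4·M_1 + 1·M_2 = 6(Δ_1 - Δ_0) = -138
  1·M_1 + 4·M_2 + 1·M_3 = 6(Δ_2 - Δ_1) = 126
Natural end conditions: M_0 = M_3 = 0.
Hence M_0 = 0, M_1 = -226/5, M_2 = 214/5, M_3 = 0.
On [2, 3], with S_2(t) = a_2 + b_2·(t - 2) + c_2·(t - 2)² + d_2·(t - 2)³: c_2 = M_2/2 = 107/5, d_2 = (M_3 - M_2)/(6h_2) = -107/15, b_2 = Δ_2 - h_2(2M_2 + M_3)/6 = -124/15.

21.4000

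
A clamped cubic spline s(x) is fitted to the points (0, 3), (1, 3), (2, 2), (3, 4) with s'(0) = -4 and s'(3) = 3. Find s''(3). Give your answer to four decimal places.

-0.1333

Let M_i = s''(x_i). Step sizes h_i = 1, 1, 1; slopes of the chords Δ_i = (y_(i+1) - y_i)/h_i = 0, -1, 2.
  1·M_0 + 4·M_1 + 1·M_2 = 6(Δ_1 - Δ_0) = -6
  1·M_1 + 4·M_2 + 1·M_3 = 6(Δ_2 - Δ_1) = 18
Clamped end conditions give two more equations: 2h_0·M_0 + h_0·M_1 = 6(Δ_0 - s'(0)) = 24 and h_2·M_2 + 2h_2·M_3 = 6(s'(3) - Δ_2) = 6.
Solving: M_0 = 232/15, M_1 = -104/15, M_2 = 94/15, M_3 = -2/15.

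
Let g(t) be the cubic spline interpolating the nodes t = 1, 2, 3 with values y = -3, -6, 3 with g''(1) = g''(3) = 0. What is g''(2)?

18

Write σ_i for g''(x_i). With h_i = 1, 1 and divided differences Δ_i = -3, 9, the continuity of g' gives the tridiagonal system
  1·σ_0 + 4·σ_1 + 1·σ_2 = 6(Δ_1 - Δ_0) = 72
Natural end conditions: σ_0 = σ_2 = 0.
Hence σ_0 = 0, σ_1 = 18, σ_2 = 0.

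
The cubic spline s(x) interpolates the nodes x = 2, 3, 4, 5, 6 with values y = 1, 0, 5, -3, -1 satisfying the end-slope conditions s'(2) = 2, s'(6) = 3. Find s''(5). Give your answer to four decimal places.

25.2143

With m_i denoting the second derivative at x_i, h_i = 1, 1, 1, 1, and Δ_i = (y_(i+1) − y_i)/h_i = -1, 5, -8, 2:
  1·m_0 + 4·m_1 + 1·m_2 = 6(Δ_1 - Δ_0) = 36
  1·m_1 + 4·m_2 + 1·m_3 = 6(Δ_2 - Δ_1) = -78
  1·m_2 + 4·m_3 + 1·m_4 = 6(Δ_3 - Δ_2) = 60
Clamped end conditions give two more equations: 2h_0·m_0 + h_0·m_1 = 6(Δ_0 - s'(2)) = -18 and h_3·m_3 + 2h_3·m_4 = 6(s'(6) - Δ_3) = 6.
Solving: m_0 = -557/28, m_1 = 305/14, m_2 = -125/4, m_3 = 353/14, m_4 = -269/28.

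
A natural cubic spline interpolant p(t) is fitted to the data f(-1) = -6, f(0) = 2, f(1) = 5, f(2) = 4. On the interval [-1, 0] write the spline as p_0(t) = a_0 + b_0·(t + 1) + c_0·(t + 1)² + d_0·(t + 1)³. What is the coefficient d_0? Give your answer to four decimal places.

Write M_i for p''(x_i). With h_i = 1, 1, 1 and divided differences Δ_i = 8, 3, -1, the continuity of p' gives the tridiagonal system
  1·M_0 + 4·M_1 + 1·M_2 = 6(Δ_1 - Δ_0) = -30
  1·M_1 + 4·M_2 + 1·M_3 = 6(Δ_2 - Δ_1) = -24
Natural end conditions: M_0 = M_3 = 0.
Solving the tridiagonal system: M_0 = 0, M_1 = -32/5, M_2 = -22/5, M_3 = 0.
On [-1, 0], with p_0(t) = a_0 + b_0·(t + 1) + c_0·(t + 1)² + d_0·(t + 1)³: c_0 = M_0/2 = 0, d_0 = (M_1 - M_0)/(6h_0) = -16/15, b_0 = Δ_0 - h_0(2M_0 + M_1)/6 = 136/15.

-1.0667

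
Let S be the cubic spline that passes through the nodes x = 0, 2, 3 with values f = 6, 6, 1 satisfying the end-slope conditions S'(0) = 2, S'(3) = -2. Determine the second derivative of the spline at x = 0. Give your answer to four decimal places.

0.6667

Write m_i for S''(x_i). With h_i = 2, 1 and divided differences Δ_i = 0, -5, the continuity of S' gives the tridiagonal system
  2·m_0 + 6·m_1 + 1·m_2 = 6(Δ_1 - Δ_0) = -30
Clamped end conditions give two more equations: 2h_0·m_0 + h_0·m_1 = 6(Δ_0 - S'(0)) = -12 and h_1·m_1 + 2h_1·m_2 = 6(S'(3) - Δ_1) = 18.
Solving: m_0 = 2/3, m_1 = -22/3, m_2 = 38/3.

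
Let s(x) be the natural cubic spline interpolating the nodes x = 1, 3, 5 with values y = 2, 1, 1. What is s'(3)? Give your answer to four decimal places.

Put M_i = s'' at the i-th knot. Here h = (2, 2) and Δ = (-1/2, 0), so the interior equations h_(i-1)·M_(i-1) + 2(h_(i-1)+h_i)·M_i + h_i·M_(i+1) = 6(Δ_i − Δ_(i-1)) read
  2·M_0 + 8·M_1 + 2·M_2 = 6(Δ_1 - Δ_0) = 3
Natural end conditions: M_0 = M_2 = 0.
Hence M_0 = 0, M_1 = 3/8, M_2 = 0.
On [3, 5], s'(x) = b_1 + 2c_1·(x - 3) + 3d_1·(x - 3)² with b_1 = Δ_1 - h_1(2M_1 + M_2)/6 = -1/4, c_1 = M_1/2 = 3/16, d_1 = (M_2 - M_1)/(6h_1) = -1/32. So s'(3) = -1/4.

-0.2500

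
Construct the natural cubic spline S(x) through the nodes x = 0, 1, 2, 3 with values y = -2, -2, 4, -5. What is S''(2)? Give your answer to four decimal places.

With M_i denoting the second derivative at x_i, h_i = 1, 1, 1, and Δ_i = (y_(i+1) − y_i)/h_i = 0, 6, -9:
  1·M_0 + 4·M_1 + 1·M_2 = 6(Δ_1 - Δ_0) = 36
  1·M_1 + 4·M_2 + 1·M_3 = 6(Δ_2 - Δ_1) = -90
Natural end conditions: M_0 = M_3 = 0.
Solving the tridiagonal system: M_0 = 0, M_1 = 78/5, M_2 = -132/5, M_3 = 0.

-26.4000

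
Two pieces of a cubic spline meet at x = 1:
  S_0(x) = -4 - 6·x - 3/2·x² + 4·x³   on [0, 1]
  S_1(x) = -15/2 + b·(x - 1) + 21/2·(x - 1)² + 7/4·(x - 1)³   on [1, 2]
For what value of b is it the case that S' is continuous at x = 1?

S_0'(x) = -6 - 3·x + 12·x², so S_0'(1) = 3. On the right, S_1'(1) = b, so b = 3.

3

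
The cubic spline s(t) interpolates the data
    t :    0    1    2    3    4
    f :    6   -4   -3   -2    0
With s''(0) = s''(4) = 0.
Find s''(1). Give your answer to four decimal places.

Put M_i = s'' at the i-th knot. Here h = (1, 1, 1, 1) and Δ = (-10, 1, 1, 2), so the interior equations h_(i-1)·M_(i-1) + 2(h_(i-1)+h_i)·M_i + h_i·M_(i+1) = 6(Δ_i − Δ_(i-1)) read
  1·M_0 + 4·M_1 + 1·M_2 = 6(Δ_1 - Δ_0) = 66
  1·M_1 + 4·M_2 + 1·M_3 = 6(Δ_2 - Δ_1) = 0
  1·M_2 + 4·M_3 + 1·M_4 = 6(Δ_3 - Δ_2) = 6
Natural end conditions: M_0 = M_4 = 0.
Solving the tridiagonal system: M_0 = 0, M_1 = 249/14, M_2 = -36/7, M_3 = 39/14, M_4 = 0.

17.7857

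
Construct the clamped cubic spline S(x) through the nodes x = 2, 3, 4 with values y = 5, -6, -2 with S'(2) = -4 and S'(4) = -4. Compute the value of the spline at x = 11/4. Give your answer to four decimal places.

-4.0117

With M_i denoting the second derivative at x_i, h_i = 1, 1, and Δ_i = (y_(i+1) − y_i)/h_i = -11, 4:
  1·M_0 + 4·M_1 + 1·M_2 = 6(Δ_1 - Δ_0) = 90
Clamped end conditions give two more equations: 2h_0·M_0 + h_0·M_1 = 6(Δ_0 - S'(2)) = -42 and h_1·M_1 + 2h_1·M_2 = 6(S'(4) - Δ_1) = -48.
Forward elimination and back-substitution give M_0 = -87/2, M_1 = 45, M_2 = -93/2.
On [2, 3], S(x) = 5 - 4·(x - 2) - 87/4·(x - 2)² + 59/4·(x - 2)³.
With (x - 2) = 3/4: S(11/4) = -1027/256.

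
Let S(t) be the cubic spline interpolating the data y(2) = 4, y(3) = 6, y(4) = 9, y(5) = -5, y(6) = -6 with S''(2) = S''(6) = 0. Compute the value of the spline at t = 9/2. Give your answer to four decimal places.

Write σ_i for S''(x_i). With h_i = 1, 1, 1, 1 and divided differences Δ_i = 2, 3, -14, -1, the continuity of S' gives the tridiagonal system
  1·σ_0 + 4·σ_1 + 1·σ_2 = 6(Δ_1 - Δ_0) = 6
  1·σ_1 + 4·σ_2 + 1·σ_3 = 6(Δ_2 - Δ_1) = -102
  1·σ_2 + 4·σ_3 + 1·σ_4 = 6(Δ_3 - Δ_2) = 78
Natural end conditions: σ_0 = σ_4 = 0.
Forward elimination and back-substitution give σ_0 = 0, σ_1 = 72/7, σ_2 = -246/7, σ_3 = 198/7, σ_4 = 0.
On [4, 5], S(t) = 9 - 7·(t - 4) - 123/7·(t - 4)² + 74/7·(t - 4)³.
With (t - 4) = 1/2: S(9/2) = 17/7.

2.4286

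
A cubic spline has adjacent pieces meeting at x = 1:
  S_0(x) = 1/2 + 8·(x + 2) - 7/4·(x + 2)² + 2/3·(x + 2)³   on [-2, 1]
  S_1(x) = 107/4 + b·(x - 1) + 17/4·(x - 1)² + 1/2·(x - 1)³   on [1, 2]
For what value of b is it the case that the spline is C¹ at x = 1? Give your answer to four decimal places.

15.5000

S_0'(x) = 8 - 7/2·(x + 2) + 2·(x + 2)², so S_0'(1) = 31/2. On the right, S_1'(1) = b, so b = 31/2.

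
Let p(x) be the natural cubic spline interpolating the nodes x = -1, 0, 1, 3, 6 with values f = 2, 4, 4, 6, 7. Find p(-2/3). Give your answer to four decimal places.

2.8374

Put m_i = p'' at the i-th knot. Here h = (1, 1, 2, 3) and Δ = (2, 0, 1, 1/3), so the interior equations h_(i-1)·m_(i-1) + 2(h_(i-1)+h_i)·m_i + h_i·m_(i+1) = 6(Δ_i − Δ_(i-1)) read
  1·m_0 + 4·m_1 + 1·m_2 = 6(Δ_1 - Δ_0) = -12
  1·m_1 + 6·m_2 + 2·m_3 = 6(Δ_2 - Δ_1) = 6
  2·m_2 + 10·m_3 + 3·m_4 = 6(Δ_3 - Δ_2) = -4
Natural end conditions: m_0 = m_4 = 0.
Solving the tridiagonal system: m_0 = 0, m_1 = -370/107, m_2 = 196/107, m_3 = -82/107, m_4 = 0.
On [-1, 0], p(x) = 2 + 827/321·(x + 1) + 0·(x + 1)² - 185/321·(x + 1)³.
With (x + 1) = 1/3: p(-2/3) = 24592/8667.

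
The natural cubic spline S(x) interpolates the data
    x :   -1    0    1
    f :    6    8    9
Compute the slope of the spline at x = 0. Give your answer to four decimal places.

With M_i denoting the second derivative at x_i, h_i = 1, 1, and Δ_i = (y_(i+1) − y_i)/h_i = 2, 1:
  1·M_0 + 4·M_1 + 1·M_2 = 6(Δ_1 - Δ_0) = -6
Natural end conditions: M_0 = M_2 = 0.
Hence M_0 = 0, M_1 = -3/2, M_2 = 0.
On [0, 1], S'(x) = b_1 + 2c_1·x + 3d_1·x² with b_1 = Δ_1 - h_1(2M_1 + M_2)/6 = 3/2, c_1 = M_1/2 = -3/4, d_1 = (M_2 - M_1)/(6h_1) = 1/4. So S'(0) = 3/2.

1.5000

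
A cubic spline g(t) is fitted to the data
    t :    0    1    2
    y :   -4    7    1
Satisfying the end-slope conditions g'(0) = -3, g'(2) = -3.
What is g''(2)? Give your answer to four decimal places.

34.5000

With M_i denoting the second derivative at x_i, h_i = 1, 1, and Δ_i = (y_(i+1) − y_i)/h_i = 11, -6:
  1·M_0 + 4·M_1 + 1·M_2 = 6(Δ_1 - Δ_0) = -102
Clamped end conditions give two more equations: 2h_0·M_0 + h_0·M_1 = 6(Δ_0 - g'(0)) = 84 and h_1·M_1 + 2h_1·M_2 = 6(g'(2) - Δ_1) = 18.
Hence M_0 = 135/2, M_1 = -51, M_2 = 69/2.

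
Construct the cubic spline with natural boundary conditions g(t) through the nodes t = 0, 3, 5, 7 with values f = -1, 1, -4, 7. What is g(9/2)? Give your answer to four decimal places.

Write M_i for g''(x_i). With h_i = 3, 2, 2 and divided differences Δ_i = 2/3, -5/2, 11/2, the continuity of g' gives the tridiagonal system
  3·M_0 + 10·M_1 + 2·M_2 = 6(Δ_1 - Δ_0) = -19
  2·M_1 + 8·M_2 + 2·M_3 = 6(Δ_2 - Δ_1) = 48
Natural end conditions: M_0 = M_3 = 0.
Solving the tridiagonal system: M_0 = 0, M_1 = -62/19, M_2 = 259/38, M_3 = 0.
On [3, 5], g(t) = 1 - 148/57·(t - 3) - 31/19·(t - 3)² + 383/456·(t - 3)³.
With (t - 3) = 3/2: g(9/2) = -4537/1216.

-3.7311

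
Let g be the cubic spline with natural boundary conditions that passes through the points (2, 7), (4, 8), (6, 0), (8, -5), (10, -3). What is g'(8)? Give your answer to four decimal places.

Write M_i for g''(x_i). With h_i = 2, 2, 2, 2 and divided differences Δ_i = 1/2, -4, -5/2, 1, the continuity of g' gives the tridiagonal system
  2·M_0 + 8·M_1 + 2·M_2 = 6(Δ_1 - Δ_0) = -27
  2·M_1 + 8·M_2 + 2·M_3 = 6(Δ_2 - Δ_1) = 9
  2·M_2 + 8·M_3 + 2·M_4 = 6(Δ_3 - Δ_2) = 21
Natural end conditions: M_0 = M_4 = 0.
Hence M_0 = 0, M_1 = -15/4, M_2 = 3/2, M_3 = 9/4, M_4 = 0.
On [8, 10], g'(x) = b_3 + 2c_3·(x - 8) + 3d_3·(x - 8)² with b_3 = Δ_3 - h_3(2M_3 + M_4)/6 = -1/2, c_3 = M_3/2 = 9/8, d_3 = (M_4 - M_3)/(6h_3) = -3/16. So g'(8) = -1/2.

-0.5000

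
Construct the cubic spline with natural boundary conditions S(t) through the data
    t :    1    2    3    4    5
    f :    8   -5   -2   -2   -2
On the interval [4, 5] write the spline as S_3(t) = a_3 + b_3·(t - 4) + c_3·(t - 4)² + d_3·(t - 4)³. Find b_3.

-1

Put M_i = S'' at the i-th knot. Here h = (1, 1, 1, 1) and Δ = (-13, 3, 0, 0), so the interior equations h_(i-1)·M_(i-1) + 2(h_(i-1)+h_i)·M_i + h_i·M_(i+1) = 6(Δ_i − Δ_(i-1)) read
  1·M_0 + 4·M_1 + 1·M_2 = 6(Δ_1 - Δ_0) = 96
  1·M_1 + 4·M_2 + 1·M_3 = 6(Δ_2 - Δ_1) = -18
  1·M_2 + 4·M_3 + 1·M_4 = 6(Δ_3 - Δ_2) = 0
Natural end conditions: M_0 = M_4 = 0.
Solving the tridiagonal system: M_0 = 0, M_1 = 27, M_2 = -12, M_3 = 3, M_4 = 0.
On [4, 5], with S_3(t) = a_3 + b_3·(t - 4) + c_3·(t - 4)² + d_3·(t - 4)³: c_3 = M_3/2 = 3/2, d_3 = (M_4 - M_3)/(6h_3) = -1/2, b_3 = Δ_3 - h_3(2M_3 + M_4)/6 = -1.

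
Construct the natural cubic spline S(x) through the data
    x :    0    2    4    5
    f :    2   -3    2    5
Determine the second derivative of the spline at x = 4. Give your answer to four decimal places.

-0.8182

Let σ_i = S''(x_i). Step sizes h_i = 2, 2, 1; slopes of the chords Δ_i = (y_(i+1) - y_i)/h_i = -5/2, 5/2, 3.
  2·σ_0 + 8·σ_1 + 2·σ_2 = 6(Δ_1 - Δ_0) = 30
  2·σ_1 + 6·σ_2 + 1·σ_3 = 6(Δ_2 - Δ_1) = 3
Natural end conditions: σ_0 = σ_3 = 0.
Forward elimination and back-substitution give σ_0 = 0, σ_1 = 87/22, σ_2 = -9/11, σ_3 = 0.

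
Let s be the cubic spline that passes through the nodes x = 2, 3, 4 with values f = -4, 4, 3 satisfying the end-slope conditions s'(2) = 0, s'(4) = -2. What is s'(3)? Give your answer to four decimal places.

5.7500

Put M_i = s'' at the i-th knot. Here h = (1, 1) and Δ = (8, -1), so the interior equations h_(i-1)·M_(i-1) + 2(h_(i-1)+h_i)·M_i + h_i·M_(i+1) = 6(Δ_i − Δ_(i-1)) read
  1·M_0 + 4·M_1 + 1·M_2 = 6(Δ_1 - Δ_0) = -54
Clamped end conditions give two more equations: 2h_0·M_0 + h_0·M_1 = 6(Δ_0 - s'(2)) = 48 and h_1·M_1 + 2h_1·M_2 = 6(s'(4) - Δ_1) = -6.
Forward elimination and back-substitution give M_0 = 73/2, M_1 = -25, M_2 = 19/2.
On [3, 4], s'(x) = b_1 + 2c_1·(x - 3) + 3d_1·(x - 3)² with b_1 = Δ_1 - h_1(2M_1 + M_2)/6 = 23/4, c_1 = M_1/2 = -25/2, d_1 = (M_2 - M_1)/(6h_1) = 23/4. So s'(3) = 23/4.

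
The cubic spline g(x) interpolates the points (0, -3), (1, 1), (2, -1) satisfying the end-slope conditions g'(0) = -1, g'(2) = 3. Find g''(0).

Put m_i = g'' at the i-th knot. Here h = (1, 1) and Δ = (4, -2), so the interior equations h_(i-1)·m_(i-1) + 2(h_(i-1)+h_i)·m_i + h_i·m_(i+1) = 6(Δ_i − Δ_(i-1)) read
  1·m_0 + 4·m_1 + 1·m_2 = 6(Δ_1 - Δ_0) = -36
Clamped end conditions give two more equations: 2h_0·m_0 + h_0·m_1 = 6(Δ_0 - g'(0)) = 30 and h_1·m_1 + 2h_1·m_2 = 6(g'(2) - Δ_1) = 30.
Forward elimination and back-substitution give m_0 = 26, m_1 = -22, m_2 = 26.

26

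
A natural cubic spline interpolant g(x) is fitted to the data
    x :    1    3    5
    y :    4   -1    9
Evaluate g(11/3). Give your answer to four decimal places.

0.9444

With m_i denoting the second derivative at x_i, h_i = 2, 2, and Δ_i = (y_(i+1) − y_i)/h_i = -5/2, 5:
  2·m_0 + 8·m_1 + 2·m_2 = 6(Δ_1 - Δ_0) = 45
Natural end conditions: m_0 = m_2 = 0.
Solving the tridiagonal system: m_0 = 0, m_1 = 45/8, m_2 = 0.
On [3, 5], g(x) = -1 + 5/4·(x - 3) + 45/16·(x - 3)² - 15/32·(x - 3)³.
With (x - 3) = 2/3: g(11/3) = 17/18.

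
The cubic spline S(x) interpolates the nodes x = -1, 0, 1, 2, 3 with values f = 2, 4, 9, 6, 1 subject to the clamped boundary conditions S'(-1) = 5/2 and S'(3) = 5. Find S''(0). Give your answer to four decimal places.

9.0357

With M_i denoting the second derivative at x_i, h_i = 1, 1, 1, 1, and Δ_i = (y_(i+1) − y_i)/h_i = 2, 5, -3, -5:
  1·M_0 + 4·M_1 + 1·M_2 = 6(Δ_1 - Δ_0) = 18
  1·M_1 + 4·M_2 + 1·M_3 = 6(Δ_2 - Δ_1) = -48
  1·M_2 + 4·M_3 + 1·M_4 = 6(Δ_3 - Δ_2) = -12
Clamped end conditions give two more equations: 2h_0·M_0 + h_0·M_1 = 6(Δ_0 - S'(-1)) = -3 and h_3·M_3 + 2h_3·M_4 = 6(S'(3) - Δ_3) = 60.
Solving: M_0 = -337/56, M_1 = 253/28, M_2 = -97/8, M_3 = -239/28, M_4 = 1919/56.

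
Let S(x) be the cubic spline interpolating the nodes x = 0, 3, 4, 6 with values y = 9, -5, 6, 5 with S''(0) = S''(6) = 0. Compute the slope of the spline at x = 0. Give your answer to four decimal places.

-11.4007

With M_i denoting the second derivative at x_i, h_i = 3, 1, 2, and Δ_i = (y_(i+1) − y_i)/h_i = -14/3, 11, -1/2:
  3·M_0 + 8·M_1 + 1·M_2 = 6(Δ_1 - Δ_0) = 94
  1·M_1 + 6·M_2 + 2·M_3 = 6(Δ_2 - Δ_1) = -69
Natural end conditions: M_0 = M_3 = 0.
Hence M_0 = 0, M_1 = 633/47, M_2 = -646/47, M_3 = 0.
On [0, 3], S'(x) = b_0 + 2c_0·x + 3d_0·x² with b_0 = Δ_0 - h_0(2M_0 + M_1)/6 = -3215/282, c_0 = M_0/2 = 0, d_0 = (M_1 - M_0)/(6h_0) = 211/282. So S'(0) = -3215/282.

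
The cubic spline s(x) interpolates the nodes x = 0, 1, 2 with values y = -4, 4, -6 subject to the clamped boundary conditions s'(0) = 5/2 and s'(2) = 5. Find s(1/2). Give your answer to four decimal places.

Put M_i = s'' at the i-th knot. Here h = (1, 1) and Δ = (8, -10), so the interior equations h_(i-1)·M_(i-1) + 2(h_(i-1)+h_i)·M_i + h_i·M_(i+1) = 6(Δ_i − Δ_(i-1)) read
  1·M_0 + 4·M_1 + 1·M_2 = 6(Δ_1 - Δ_0) = -108
Clamped end conditions give two more equations: 2h_0·M_0 + h_0·M_1 = 6(Δ_0 - s'(0)) = 33 and h_1·M_1 + 2h_1·M_2 = 6(s'(2) - Δ_1) = 90.
Solving the tridiagonal system: M_0 = 179/4, M_1 = -113/2, M_2 = 293/4.
On [0, 1], s(x) = -4 + 5/2·x + 179/8·x² - 135/8·x³.
With x = 1/2: s(1/2) = 47/64.

0.7344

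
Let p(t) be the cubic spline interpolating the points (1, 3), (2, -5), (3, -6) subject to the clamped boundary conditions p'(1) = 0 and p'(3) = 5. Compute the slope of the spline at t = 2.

Let M_i = p''(x_i). Step sizes h_i = 1, 1; slopes of the chords Δ_i = (y_(i+1) - y_i)/h_i = -8, -1.
  1·M_0 + 4·M_1 + 1·M_2 = 6(Δ_1 - Δ_0) = 42
Clamped end conditions give two more equations: 2h_0·M_0 + h_0·M_1 = 6(Δ_0 - p'(1)) = -48 and h_1·M_1 + 2h_1·M_2 = 6(p'(3) - Δ_1) = 36.
Solving: M_0 = -32, M_1 = 16, M_2 = 10.
On [2, 3], p'(t) = b_1 + 2c_1·(t - 2) + 3d_1·(t - 2)² with b_1 = Δ_1 - h_1(2M_1 + M_2)/6 = -8, c_1 = M_1/2 = 8, d_1 = (M_2 - M_1)/(6h_1) = -1. So p'(2) = -8.

-8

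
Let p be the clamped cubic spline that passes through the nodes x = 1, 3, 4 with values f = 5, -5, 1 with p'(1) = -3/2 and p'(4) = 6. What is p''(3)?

Put M_i = p'' at the i-th knot. Here h = (2, 1) and Δ = (-5, 6), so the interior equations h_(i-1)·M_(i-1) + 2(h_(i-1)+h_i)·M_i + h_i·M_(i+1) = 6(Δ_i − Δ_(i-1)) read
  2·M_0 + 6·M_1 + 1·M_2 = 6(Δ_1 - Δ_0) = 66
Clamped end conditions give two more equations: 2h_0·M_0 + h_0·M_1 = 6(Δ_0 - p'(1)) = -21 and h_1·M_1 + 2h_1·M_2 = 6(p'(4) - Δ_1) = 0.
Hence M_0 = -55/4, M_1 = 17, M_2 = -17/2.

17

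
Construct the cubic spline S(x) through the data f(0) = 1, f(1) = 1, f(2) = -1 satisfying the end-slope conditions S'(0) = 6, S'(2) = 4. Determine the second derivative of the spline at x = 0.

Write M_i for S''(x_i). With h_i = 1, 1 and divided differences Δ_i = 0, -2, the continuity of S' gives the tridiagonal system
  1·M_0 + 4·M_1 + 1·M_2 = 6(Δ_1 - Δ_0) = -12
Clamped end conditions give two more equations: 2h_0·M_0 + h_0·M_1 = 6(Δ_0 - S'(0)) = -36 and h_1·M_1 + 2h_1·M_2 = 6(S'(2) - Δ_1) = 36.
Forward elimination and back-substitution give M_0 = -16, M_1 = -4, M_2 = 20.

-16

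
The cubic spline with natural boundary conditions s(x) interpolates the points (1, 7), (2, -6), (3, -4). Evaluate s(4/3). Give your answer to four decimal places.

With σ_i denoting the second derivative at x_i, h_i = 1, 1, and Δ_i = (y_(i+1) − y_i)/h_i = -13, 2:
  1·σ_0 + 4·σ_1 + 1·σ_2 = 6(Δ_1 - Δ_0) = 90
Natural end conditions: σ_0 = σ_2 = 0.
Hence σ_0 = 0, σ_1 = 45/2, σ_2 = 0.
On [1, 2], s(x) = 7 - 67/4·(x - 1) + 0·(x - 1)² + 15/4·(x - 1)³.
With (x - 1) = 1/3: s(4/3) = 14/9.

1.5556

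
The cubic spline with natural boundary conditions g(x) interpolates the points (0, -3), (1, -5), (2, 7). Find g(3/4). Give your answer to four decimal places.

-5.6484

Put M_i = g'' at the i-th knot. Here h = (1, 1) and Δ = (-2, 12), so the interior equations h_(i-1)·M_(i-1) + 2(h_(i-1)+h_i)·M_i + h_i·M_(i+1) = 6(Δ_i − Δ_(i-1)) read
  1·M_0 + 4·M_1 + 1·M_2 = 6(Δ_1 - Δ_0) = 84
Natural end conditions: M_0 = M_2 = 0.
Solving the tridiagonal system: M_0 = 0, M_1 = 21, M_2 = 0.
On [0, 1], g(x) = -3 - 11/2·x + 0·x² + 7/2·x³.
With x = 3/4: g(3/4) = -723/128.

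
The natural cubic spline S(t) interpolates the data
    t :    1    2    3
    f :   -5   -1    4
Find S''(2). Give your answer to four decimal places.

1.5000

Put M_i = S'' at the i-th knot. Here h = (1, 1) and Δ = (4, 5), so the interior equations h_(i-1)·M_(i-1) + 2(h_(i-1)+h_i)·M_i + h_i·M_(i+1) = 6(Δ_i − Δ_(i-1)) read
  1·M_0 + 4·M_1 + 1·M_2 = 6(Δ_1 - Δ_0) = 6
Natural end conditions: M_0 = M_2 = 0.
Solving the tridiagonal system: M_0 = 0, M_1 = 3/2, M_2 = 0.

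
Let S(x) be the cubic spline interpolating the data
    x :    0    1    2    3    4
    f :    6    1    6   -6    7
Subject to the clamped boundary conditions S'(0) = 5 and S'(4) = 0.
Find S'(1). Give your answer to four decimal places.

0.2143

Write m_i for S''(x_i). With h_i = 1, 1, 1, 1 and divided differences Δ_i = -5, 5, -12, 13, the continuity of S' gives the tridiagonal system
  1·m_0 + 4·m_1 + 1·m_2 = 6(Δ_1 - Δ_0) = 60
  1·m_1 + 4·m_2 + 1·m_3 = 6(Δ_2 - Δ_1) = -102
  1·m_2 + 4·m_3 + 1·m_4 = 6(Δ_3 - Δ_2) = 150
Clamped end conditions give two more equations: 2h_0·m_0 + h_0·m_1 = 6(Δ_0 - S'(0)) = -60 and h_3·m_3 + 2h_3·m_4 = 6(S'(4) - Δ_3) = -78.
Solving: m_0 = -353/7, m_1 = 286/7, m_2 = -53, m_3 = 484/7, m_4 = -515/7.
On [1, 2], S'(x) = b_1 + 2c_1·(x - 1) + 3d_1·(x - 1)² with b_1 = Δ_1 - h_1(2m_1 + m_2)/6 = 3/14, c_1 = m_1/2 = 143/7, d_1 = (m_2 - m_1)/(6h_1) = -219/14. So S'(1) = 3/14.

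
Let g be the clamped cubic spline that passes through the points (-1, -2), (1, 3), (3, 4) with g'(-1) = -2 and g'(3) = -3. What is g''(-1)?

8

Put M_i = g'' at the i-th knot. Here h = (2, 2) and Δ = (5/2, 1/2), so the interior equations h_(i-1)·M_(i-1) + 2(h_(i-1)+h_i)·M_i + h_i·M_(i+1) = 6(Δ_i − Δ_(i-1)) read
  2·M_0 + 8·M_1 + 2·M_2 = 6(Δ_1 - Δ_0) = -12
Clamped end conditions give two more equations: 2h_0·M_0 + h_0·M_1 = 6(Δ_0 - g'(-1)) = 27 and h_1·M_1 + 2h_1·M_2 = 6(g'(3) - Δ_1) = -21.
Solving: M_0 = 8, M_1 = -5/2, M_2 = -4.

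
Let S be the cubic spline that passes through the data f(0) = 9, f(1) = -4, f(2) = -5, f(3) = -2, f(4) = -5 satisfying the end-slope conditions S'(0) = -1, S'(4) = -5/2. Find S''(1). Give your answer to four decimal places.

With M_i denoting the second derivative at x_i, h_i = 1, 1, 1, 1, and Δ_i = (y_(i+1) − y_i)/h_i = -13, -1, 3, -3:
  1·M_0 + 4·M_1 + 1·M_2 = 6(Δ_1 - Δ_0) = 72
  1·M_1 + 4·M_2 + 1·M_3 = 6(Δ_2 - Δ_1) = 24
  1·M_2 + 4·M_3 + 1·M_4 = 6(Δ_3 - Δ_2) = -36
Clamped end conditions give two more equations: 2h_0·M_0 + h_0·M_1 = 6(Δ_0 - S'(0)) = -72 and h_3·M_3 + 2h_3·M_4 = 6(S'(4) - Δ_3) = 3.
Hence M_0 = -2871/56, M_1 = 855/28, M_2 = 9/8, M_3 = -309/28, M_4 = 393/56.

30.5357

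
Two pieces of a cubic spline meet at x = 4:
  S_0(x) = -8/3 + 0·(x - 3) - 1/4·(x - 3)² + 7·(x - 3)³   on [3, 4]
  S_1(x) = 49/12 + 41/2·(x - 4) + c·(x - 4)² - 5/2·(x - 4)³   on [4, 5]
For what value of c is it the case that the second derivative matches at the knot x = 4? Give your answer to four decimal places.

20.7500

S_0''(x) = -1/2 + 42·(x - 3), so S_0''(4) = 83/2. On the right, S_1''(4) = 2c, so c = 83/4.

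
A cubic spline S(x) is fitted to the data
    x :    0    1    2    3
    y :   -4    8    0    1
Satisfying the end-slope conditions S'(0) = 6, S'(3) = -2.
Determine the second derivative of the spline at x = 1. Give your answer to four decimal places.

-48.5333

With σ_i denoting the second derivative at x_i, h_i = 1, 1, 1, and Δ_i = (y_(i+1) − y_i)/h_i = 12, -8, 1:
  1·σ_0 + 4·σ_1 + 1·σ_2 = 6(Δ_1 - Δ_0) = -120
  1·σ_1 + 4·σ_2 + 1·σ_3 = 6(Δ_2 - Δ_1) = 54
Clamped end conditions give two more equations: 2h_0·σ_0 + h_0·σ_1 = 6(Δ_0 - S'(0)) = 36 and h_2·σ_2 + 2h_2·σ_3 = 6(S'(3) - Δ_2) = -18.
Forward elimination and back-substitution give σ_0 = 634/15, σ_1 = -728/15, σ_2 = 478/15, σ_3 = -374/15.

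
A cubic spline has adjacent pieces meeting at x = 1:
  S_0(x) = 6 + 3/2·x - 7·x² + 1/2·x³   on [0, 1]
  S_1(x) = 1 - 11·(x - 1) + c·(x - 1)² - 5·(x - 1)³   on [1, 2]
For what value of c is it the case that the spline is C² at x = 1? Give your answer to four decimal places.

-5.5000

S_0''(x) = -14 + 3·x, so S_0''(1) = -11. On the right, S_1''(1) = 2c, so c = -11/2.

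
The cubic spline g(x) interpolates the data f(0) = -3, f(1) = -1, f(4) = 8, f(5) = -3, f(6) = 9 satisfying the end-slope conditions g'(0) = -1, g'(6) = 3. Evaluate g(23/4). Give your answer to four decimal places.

Let m_i = g''(x_i). Step sizes h_i = 1, 3, 1, 1; slopes of the chords Δ_i = (y_(i+1) - y_i)/h_i = 2, 3, -11, 12.
  1·m_0 + 8·m_1 + 3·m_2 = 6(Δ_1 - Δ_0) = 6
  3·m_1 + 8·m_2 + 1·m_3 = 6(Δ_2 - Δ_1) = -84
  1·m_2 + 4·m_3 + 1·m_4 = 6(Δ_3 - Δ_2) = 138
Clamped end conditions give two more equations: 2h_0·m_0 + h_0·m_1 = 6(Δ_0 - g'(0)) = 18 and h_3·m_3 + 2h_3·m_4 = 6(g'(6) - Δ_3) = -54.
Forward elimination and back-substitution give m_0 = 99/19, m_1 = 144/19, m_2 = -379/19, m_3 = 1004/19, m_4 = -1015/19.
On [5, 6], g(x) = -3 + 125/38·(x - 5) + 502/19·(x - 5)² - 673/38·(x - 5)³.
With (x - 5) = 3/4: g(23/4) = 16677/2432.

6.8573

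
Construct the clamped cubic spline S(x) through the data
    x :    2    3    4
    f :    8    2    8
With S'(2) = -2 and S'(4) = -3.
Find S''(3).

Let M_i = S''(x_i). Step sizes h_i = 1, 1; slopes of the chords Δ_i = (y_(i+1) - y_i)/h_i = -6, 6.
  1·M_0 + 4·M_1 + 1·M_2 = 6(Δ_1 - Δ_0) = 72
Clamped end conditions give two more equations: 2h_0·M_0 + h_0·M_1 = 6(Δ_0 - S'(2)) = -24 and h_1·M_1 + 2h_1·M_2 = 6(S'(4) - Δ_1) = -54.
Solving the tridiagonal system: M_0 = -61/2, M_1 = 37, M_2 = -91/2.

37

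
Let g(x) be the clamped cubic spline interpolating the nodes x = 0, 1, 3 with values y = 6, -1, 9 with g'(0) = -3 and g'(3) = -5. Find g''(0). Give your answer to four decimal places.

Let M_i = g''(x_i). Step sizes h_i = 1, 2; slopes of the chords Δ_i = (y_(i+1) - y_i)/h_i = -7, 5.
  1·M_0 + 6·M_1 + 2·M_2 = 6(Δ_1 - Δ_0) = 72
Clamped end conditions give two more equations: 2h_0·M_0 + h_0·M_1 = 6(Δ_0 - g'(0)) = -24 and h_1·M_1 + 2h_1·M_2 = 6(g'(3) - Δ_1) = -60.
Hence M_0 = -74/3, M_1 = 76/3, M_2 = -83/3.

-24.6667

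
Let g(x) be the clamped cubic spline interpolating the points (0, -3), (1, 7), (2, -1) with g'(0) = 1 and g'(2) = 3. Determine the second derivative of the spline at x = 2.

Put m_i = g'' at the i-th knot. Here h = (1, 1) and Δ = (10, -8), so the interior equations h_(i-1)·m_(i-1) + 2(h_(i-1)+h_i)·m_i + h_i·m_(i+1) = 6(Δ_i − Δ_(i-1)) read
  1·m_0 + 4·m_1 + 1·m_2 = 6(Δ_1 - Δ_0) = -108
Clamped end conditions give two more equations: 2h_0·m_0 + h_0·m_1 = 6(Δ_0 - g'(0)) = 54 and h_1·m_1 + 2h_1·m_2 = 6(g'(2) - Δ_1) = 66.
Forward elimination and back-substitution give m_0 = 55, m_1 = -56, m_2 = 61.

61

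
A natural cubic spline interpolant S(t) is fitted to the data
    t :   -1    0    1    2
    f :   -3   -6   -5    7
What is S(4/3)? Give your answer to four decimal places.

-1.9877

Let m_i = S''(x_i). Step sizes h_i = 1, 1, 1; slopes of the chords Δ_i = (y_(i+1) - y_i)/h_i = -3, 1, 12.
  1·m_0 + 4·m_1 + 1·m_2 = 6(Δ_1 - Δ_0) = 24
  1·m_1 + 4·m_2 + 1·m_3 = 6(Δ_2 - Δ_1) = 66
Natural end conditions: m_0 = m_3 = 0.
Solving the tridiagonal system: m_0 = 0, m_1 = 2, m_2 = 16, m_3 = 0.
On [1, 2], S(t) = -5 + 20/3·(t - 1) + 8·(t - 1)² - 8/3·(t - 1)³.
With (t - 1) = 1/3: S(4/3) = -161/81.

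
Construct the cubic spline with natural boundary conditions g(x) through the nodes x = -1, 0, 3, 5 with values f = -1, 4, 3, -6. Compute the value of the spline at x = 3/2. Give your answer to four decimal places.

6.2650

Let M_i = g''(x_i). Step sizes h_i = 1, 3, 2; slopes of the chords Δ_i = (y_(i+1) - y_i)/h_i = 5, -1/3, -9/2.
  1·M_0 + 8·M_1 + 3·M_2 = 6(Δ_1 - Δ_0) = -32
  3·M_1 + 10·M_2 + 2·M_3 = 6(Δ_2 - Δ_1) = -25
Natural end conditions: M_0 = M_3 = 0.
Hence M_0 = 0, M_1 = -245/71, M_2 = -104/71, M_3 = 0.
On [0, 3], g(x) = 4 + 820/213·x - 245/142·x² + 47/426·x³.
With x = 3/2: g(3/2) = 7117/1136.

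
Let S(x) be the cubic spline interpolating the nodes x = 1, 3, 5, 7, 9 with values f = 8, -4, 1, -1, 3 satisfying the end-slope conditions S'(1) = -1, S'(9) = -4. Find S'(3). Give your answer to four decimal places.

Let M_i = S''(x_i). Step sizes h_i = 2, 2, 2, 2; slopes of the chords Δ_i = (y_(i+1) - y_i)/h_i = -6, 5/2, -1, 2.
  2·M_0 + 8·M_1 + 2·M_2 = 6(Δ_1 - Δ_0) = 51
  2·M_1 + 8·M_2 + 2·M_3 = 6(Δ_2 - Δ_1) = -21
  2·M_2 + 8·M_3 + 2·M_4 = 6(Δ_3 - Δ_2) = 18
Clamped end conditions give two more equations: 2h_0·M_0 + h_0·M_1 = 6(Δ_0 - S'(1)) = -30 and h_3·M_3 + 2h_3·M_4 = 6(S'(9) - Δ_3) = -36.
Hence M_0 = -1485/112, M_1 = 645/56, M_2 = -117/16, M_3 = 405/56, M_4 = -1413/112.
On [3, 5], S'(x) = b_1 + 2c_1·(x - 3) + 3d_1·(x - 3)² with b_1 = Δ_1 - h_1(2M_1 + M_2)/6 = -307/112, c_1 = M_1/2 = 645/112, d_1 = (M_2 - M_1)/(6h_1) = -703/448. So S'(3) = -307/112.

-2.7411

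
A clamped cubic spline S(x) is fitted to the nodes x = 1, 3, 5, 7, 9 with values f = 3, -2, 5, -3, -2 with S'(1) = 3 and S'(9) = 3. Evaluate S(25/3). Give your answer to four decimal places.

Let σ_i = S''(x_i). Step sizes h_i = 2, 2, 2, 2; slopes of the chords Δ_i = (y_(i+1) - y_i)/h_i = -5/2, 7/2, -4, 1/2.
  2·σ_0 + 8·σ_1 + 2·σ_2 = 6(Δ_1 - Δ_0) = 36
  2·σ_1 + 8·σ_2 + 2·σ_3 = 6(Δ_2 - Δ_1) = -45
  2·σ_2 + 8·σ_3 + 2·σ_4 = 6(Δ_3 - Δ_2) = 27
Clamped end conditions give two more equations: 2h_0·σ_0 + h_0·σ_1 = 6(Δ_0 - S'(1)) = -33 and h_3·σ_3 + 2h_3·σ_4 = 6(S'(9) - Δ_3) = 15.
Forward elimination and back-substitution give σ_0 = -1497/112, σ_1 = 573/56, σ_2 = -153/16, σ_3 = 309/56, σ_4 = 111/112.
On [7, 9], S(x) = -3 - 393/112·(x - 7) + 309/112·(x - 7)² - 169/448·(x - 7)³.
With (x - 7) = 4/3: S(25/3) = -2773/756.

-3.6680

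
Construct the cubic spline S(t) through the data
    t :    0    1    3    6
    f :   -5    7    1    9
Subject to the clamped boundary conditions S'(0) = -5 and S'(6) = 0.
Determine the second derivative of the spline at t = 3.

Let m_i = S''(x_i). Step sizes h_i = 1, 2, 3; slopes of the chords Δ_i = (y_(i+1) - y_i)/h_i = 12, -3, 8/3.
  1·m_0 + 6·m_1 + 2·m_2 = 6(Δ_1 - Δ_0) = -90
  2·m_1 + 10·m_2 + 3·m_3 = 6(Δ_2 - Δ_1) = 34
Clamped end conditions give two more equations: 2h_0·m_0 + h_0·m_1 = 6(Δ_0 - S'(0)) = 102 and h_2·m_2 + 2h_2·m_3 = 6(S'(6) - Δ_2) = -16.
Solving the tridiagonal system: m_0 = 66, m_1 = -30, m_2 = 12, m_3 = -26/3.

12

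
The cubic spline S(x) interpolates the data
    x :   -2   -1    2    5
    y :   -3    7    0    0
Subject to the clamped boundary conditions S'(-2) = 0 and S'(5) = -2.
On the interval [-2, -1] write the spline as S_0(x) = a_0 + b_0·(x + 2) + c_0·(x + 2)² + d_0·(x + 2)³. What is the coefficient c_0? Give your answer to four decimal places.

19.1290

With σ_i denoting the second derivative at x_i, h_i = 1, 3, 3, and Δ_i = (y_(i+1) − y_i)/h_i = 10, -7/3, 0:
  1·σ_0 + 8·σ_1 + 3·σ_2 = 6(Δ_1 - Δ_0) = -74
  3·σ_1 + 12·σ_2 + 3·σ_3 = 6(Δ_2 - Δ_1) = 14
Clamped end conditions give two more equations: 2h_0·σ_0 + h_0·σ_1 = 6(Δ_0 - S'(-2)) = 60 and h_2·σ_2 + 2h_2·σ_3 = 6(S'(5) - Δ_2) = -12.
Forward elimination and back-substitution give σ_0 = 1186/31, σ_1 = -512/31, σ_2 = 616/93, σ_3 = -494/93.
On [-2, -1], with S_0(x) = a_0 + b_0·(x + 2) + c_0·(x + 2)² + d_0·(x + 2)³: c_0 = σ_0/2 = 593/31, d_0 = (σ_1 - σ_0)/(6h_0) = -283/31, b_0 = Δ_0 - h_0(2σ_0 + σ_1)/6 = 0.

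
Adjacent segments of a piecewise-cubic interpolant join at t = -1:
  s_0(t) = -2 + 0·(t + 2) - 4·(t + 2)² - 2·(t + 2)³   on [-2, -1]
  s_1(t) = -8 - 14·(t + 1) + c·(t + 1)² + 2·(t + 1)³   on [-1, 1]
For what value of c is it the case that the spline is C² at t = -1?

-10

s_0''(t) = -8 - 12·(t + 2), so s_0''(-1) = -20. On the right, s_1''(-1) = 2c, so c = -10.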